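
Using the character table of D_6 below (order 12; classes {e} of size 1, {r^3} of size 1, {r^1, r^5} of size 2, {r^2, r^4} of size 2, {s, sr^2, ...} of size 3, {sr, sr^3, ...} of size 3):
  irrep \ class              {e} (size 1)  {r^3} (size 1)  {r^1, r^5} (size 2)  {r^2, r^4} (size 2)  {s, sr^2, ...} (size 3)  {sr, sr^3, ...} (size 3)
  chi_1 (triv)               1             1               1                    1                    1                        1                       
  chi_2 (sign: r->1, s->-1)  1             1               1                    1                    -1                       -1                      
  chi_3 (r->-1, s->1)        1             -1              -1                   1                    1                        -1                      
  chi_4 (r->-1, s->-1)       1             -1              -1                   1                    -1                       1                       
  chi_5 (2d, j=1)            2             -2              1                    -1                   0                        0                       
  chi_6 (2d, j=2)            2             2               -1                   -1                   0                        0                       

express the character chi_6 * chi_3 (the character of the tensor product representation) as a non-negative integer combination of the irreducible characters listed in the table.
chi_6 tensor chi_3 = chi_5 (all other irreducibles have multiplicity 0).

Proof sketch: The character of a tensor product is the pointwise product (chi_6 * chi_3)(C) = chi_6(C) * chi_3(C):
  {e}: (2)*(1), {r^3}: (2)*(-1), {r^1, r^5}: (-1)*(-1), {r^2, r^4}: (-1)*(1), {s, sr^2, ...}: (0)*(1), {sr, sr^3, ...}: (0)*(-1)
so (chi_6 * chi_3) takes values
  {e} -> 2, {r^3} -> -2, {r^1, r^5} -> 1, {r^2, r^4} -> -1, {s, sr^2, ...} -> 0, {sr, sr^3, ...} -> 0.
Now take the inner product of this character with each irreducible chi from the table, <chi_6*chi_3, chi> = (1/12) sum_C |C| (chi_6*chi_3)(C) conj(chi(C)):
  <chi_6*chi_3, chi_1> = (1/12)[1*(2)*conj(1) + 1*(-2)*conj(1) + 2*(1)*conj(1) + 2*(-1)*conj(1) + 3*(0)*conj(1) + 3*(0)*conj(1)]
      = (1/12)[(2) + (-2) + (2) + (-2) + (0) + (0)] = 0/12 = 0
  <chi_6*chi_3, chi_2> = (1/12)[1*(2)*conj(1) + 1*(-2)*conj(1) + 2*(1)*conj(1) + 2*(-1)*conj(1) + 3*(0)*conj(-1) + 3*(0)*conj(-1)]
      = (1/12)[(2) + (-2) + (2) + (-2) + (0) + (0)] = 0/12 = 0
  <chi_6*chi_3, chi_3> = (1/12)[1*(2)*conj(1) + 1*(-2)*conj(-1) + 2*(1)*conj(-1) + 2*(-1)*conj(1) + 3*(0)*conj(1) + 3*(0)*conj(-1)]
      = (1/12)[(2) + (2) + (-2) + (-2) + (0) + (0)] = 0/12 = 0
  <chi_6*chi_3, chi_4> = (1/12)[1*(2)*conj(1) + 1*(-2)*conj(-1) + 2*(1)*conj(-1) + 2*(-1)*conj(1) + 3*(0)*conj(-1) + 3*(0)*conj(1)]
      = (1/12)[(2) + (2) + (-2) + (-2) + (0) + (0)] = 0/12 = 0
  <chi_6*chi_3, chi_5> = (1/12)[1*(2)*conj(2) + 1*(-2)*conj(-2) + 2*(1)*conj(1) + 2*(-1)*conj(-1) + 3*(0)*conj(0) + 3*(0)*conj(0)]
      = (1/12)[(4) + (4) + (2) + (2) + (0) + (0)] = 12/12 = 1
  <chi_6*chi_3, chi_6> = (1/12)[1*(2)*conj(2) + 1*(-2)*conj(2) + 2*(1)*conj(-1) + 2*(-1)*conj(-1) + 3*(0)*conj(0) + 3*(0)*conj(0)]
      = (1/12)[(4) + (-4) + (-2) + (2) + (0) + (0)] = 0/12 = 0
Hence the multiplicities are chi_5: 1. Dimension check: dim(chi_6)*dim(chi_3) = 2*1 = 2 and sum (mult * dim) = 1*2 = 2.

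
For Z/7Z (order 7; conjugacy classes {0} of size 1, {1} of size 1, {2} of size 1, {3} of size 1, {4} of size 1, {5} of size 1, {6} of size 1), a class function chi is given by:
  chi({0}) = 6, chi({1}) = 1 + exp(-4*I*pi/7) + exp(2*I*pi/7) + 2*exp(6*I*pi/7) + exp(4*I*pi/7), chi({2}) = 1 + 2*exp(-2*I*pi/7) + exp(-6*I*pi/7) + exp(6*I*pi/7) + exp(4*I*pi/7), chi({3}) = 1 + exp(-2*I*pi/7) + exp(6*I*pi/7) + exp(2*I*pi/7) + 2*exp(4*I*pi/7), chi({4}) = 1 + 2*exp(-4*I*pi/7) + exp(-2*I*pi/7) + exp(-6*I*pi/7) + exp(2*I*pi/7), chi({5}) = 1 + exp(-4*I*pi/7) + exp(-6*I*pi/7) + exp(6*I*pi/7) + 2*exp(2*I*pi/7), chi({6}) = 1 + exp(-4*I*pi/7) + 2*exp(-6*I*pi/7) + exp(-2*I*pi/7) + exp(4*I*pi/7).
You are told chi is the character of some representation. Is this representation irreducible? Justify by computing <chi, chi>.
Not irreducible (reducible): <chi, chi> = 8 > 1.

Justification: <chi, chi> = (1/|G|) sum_C |C| * |chi(C)|^2 = (1/7)[1*|6|^2 + 1*|1 + exp(-4*I*pi/7) + exp(2*I*pi/7) + 2*exp(6*I*pi/7) + exp(4*I*pi/7)|^2 + 1*|1 + 2*exp(-2*I*pi/7) + exp(-6*I*pi/7) + exp(6*I*pi/7) + exp(4*I*pi/7)|^2 + 1*|1 + exp(-2*I*pi/7) + exp(6*I*pi/7) + exp(2*I*pi/7) + 2*exp(4*I*pi/7)|^2 + 1*|1 + 2*exp(-4*I*pi/7) + exp(-2*I*pi/7) + exp(-6*I*pi/7) + exp(2*I*pi/7)|^2 + 1*|1 + exp(-4*I*pi/7) + exp(-6*I*pi/7) + exp(6*I*pi/7) + 2*exp(2*I*pi/7)|^2 + 1*|1 + exp(-4*I*pi/7) + 2*exp(-6*I*pi/7) + exp(-2*I*pi/7) + exp(4*I*pi/7)|^2]
  = (1/7)[(36) + (8 + 6*exp(-4*I*pi/7) + 4*exp(-2*I*pi/7) + 4*exp(-6*I*pi/7) + 4*exp(6*I*pi/7) + 4*exp(2*I*pi/7) + 6*exp(4*I*pi/7)) + (8 + 4*exp(-4*I*pi/7) + 4*exp(-2*I*pi/7) + 6*exp(-6*I*pi/7) + 6*exp(6*I*pi/7) + 4*exp(2*I*pi/7) + 4*exp(4*I*pi/7)) + (8 + 6*exp(-2*I*pi/7) + 4*exp(-4*I*pi/7) + 4*exp(-6*I*pi/7) + 4*exp(6*I*pi/7) + 4*exp(4*I*pi/7) + 6*exp(2*I*pi/7)) + (8 + 6*exp(-2*I*pi/7) + 4*exp(-4*I*pi/7) + 4*exp(-6*I*pi/7) + 4*exp(6*I*pi/7) + 4*exp(4*I*pi/7) + 6*exp(2*I*pi/7)) + (8 + 4*exp(-4*I*pi/7) + 4*exp(-2*I*pi/7) + 6*exp(-6*I*pi/7) + 6*exp(6*I*pi/7) + 4*exp(2*I*pi/7) + 4*exp(4*I*pi/7)) + (8 + 6*exp(-4*I*pi/7) + 4*exp(-2*I*pi/7) + 4*exp(-6*I*pi/7) + 4*exp(6*I*pi/7) + 4*exp(2*I*pi/7) + 6*exp(4*I*pi/7))] = 56/7 = 8.
(Exp terms are combined using exp(i*s)*conj(exp(i*t)) = exp(i*(s-t)), and sums of them are collapsed using the identity that for every m > 1 the m distinct m-th roots of unity sum to 0, e.g. 1 + exp(2*I*pi/3) + exp(-2*I*pi/3) = 0.)
A character is irreducible iff <chi, chi> = 1, so this representation is reducible.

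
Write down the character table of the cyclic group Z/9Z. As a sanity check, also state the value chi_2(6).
Character table of Z/9Z (irreps indexed chi_0,...,chi_8 with chi_k(m) = zeta_9^(k*m), zeta_9 = exp(2*pi*i/9)):
  irrep \ class  {0} (size 1)  {1} (size 1)    {2} (size 1)    {3} (size 1)    {4} (size 1)    {5} (size 1)    {6} (size 1)    {7} (size 1)    {8} (size 1)  
  chi_0          1             1               1               1               1               1               1               1               1             
  chi_1          1             exp(2*I*pi/9)   exp(4*I*pi/9)   exp(2*I*pi/3)   exp(8*I*pi/9)   exp(-8*I*pi/9)  exp(-2*I*pi/3)  exp(-4*I*pi/9)  exp(-2*I*pi/9)
  chi_2          1             exp(4*I*pi/9)   exp(8*I*pi/9)   exp(-2*I*pi/3)  exp(-2*I*pi/9)  exp(2*I*pi/9)   exp(2*I*pi/3)   exp(-8*I*pi/9)  exp(-4*I*pi/9)
  chi_3          1             exp(2*I*pi/3)   exp(-2*I*pi/3)  1               exp(2*I*pi/3)   exp(-2*I*pi/3)  1               exp(2*I*pi/3)   exp(-2*I*pi/3)
  chi_4          1             exp(8*I*pi/9)   exp(-2*I*pi/9)  exp(2*I*pi/3)   exp(-4*I*pi/9)  exp(4*I*pi/9)   exp(-2*I*pi/3)  exp(2*I*pi/9)   exp(-8*I*pi/9)
  chi_5          1             exp(-8*I*pi/9)  exp(2*I*pi/9)   exp(-2*I*pi/3)  exp(4*I*pi/9)   exp(-4*I*pi/9)  exp(2*I*pi/3)   exp(-2*I*pi/9)  exp(8*I*pi/9) 
  chi_6          1             exp(-2*I*pi/3)  exp(2*I*pi/3)   1               exp(-2*I*pi/3)  exp(2*I*pi/3)   1               exp(-2*I*pi/3)  exp(2*I*pi/3) 
  chi_7          1             exp(-4*I*pi/9)  exp(-8*I*pi/9)  exp(2*I*pi/3)   exp(2*I*pi/9)   exp(-2*I*pi/9)  exp(-2*I*pi/3)  exp(8*I*pi/9)   exp(4*I*pi/9) 
  chi_8          1             exp(-2*I*pi/9)  exp(-4*I*pi/9)  exp(-2*I*pi/3)  exp(-8*I*pi/9)  exp(8*I*pi/9)   exp(2*I*pi/3)   exp(4*I*pi/9)   exp(2*I*pi/9) 

Spot check: chi_2(6) = zeta_9^(2*6) = zeta_9^12 = exp(2*I*pi/3).

Details: Z/9Z is abelian, so all 9 irreducible complex representations are 1-dimensional. They are given by chi_k(m) = zeta_9^(k*m) for k = 0,...,8. Row orthogonality: sum_m chi_k(m) conj(chi_l(m)) = 9 * [k = l].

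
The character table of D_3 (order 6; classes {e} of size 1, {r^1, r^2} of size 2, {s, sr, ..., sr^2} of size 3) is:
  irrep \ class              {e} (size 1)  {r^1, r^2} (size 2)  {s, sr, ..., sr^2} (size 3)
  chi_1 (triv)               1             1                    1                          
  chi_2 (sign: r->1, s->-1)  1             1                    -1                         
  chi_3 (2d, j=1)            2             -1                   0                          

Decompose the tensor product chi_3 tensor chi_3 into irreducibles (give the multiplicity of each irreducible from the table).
chi_3 tensor chi_3 = chi_1 + chi_2 + chi_3 (all other irreducibles have multiplicity 0).

Derivation: The character of a tensor product is the pointwise product (chi_3 * chi_3)(C) = chi_3(C) * chi_3(C):
  {e}: (2)*(2), {r^1, r^2}: (-1)*(-1), {s, sr, ..., sr^2}: (0)*(0)
so (chi_3 * chi_3) takes values
  {e} -> 4, {r^1, r^2} -> 1, {s, sr, ..., sr^2} -> 0.
Now take the inner product of this character with each irreducible chi from the table, <chi_3*chi_3, chi> = (1/6) sum_C |C| (chi_3*chi_3)(C) conj(chi(C)):
  <chi_3*chi_3, chi_1> = (1/6)[1*(4)*conj(1) + 2*(1)*conj(1) + 3*(0)*conj(1)]
      = (1/6)[(4) + (2) + (0)] = 6/6 = 1
  <chi_3*chi_3, chi_2> = (1/6)[1*(4)*conj(1) + 2*(1)*conj(1) + 3*(0)*conj(-1)]
      = (1/6)[(4) + (2) + (0)] = 6/6 = 1
  <chi_3*chi_3, chi_3> = (1/6)[1*(4)*conj(2) + 2*(1)*conj(-1) + 3*(0)*conj(0)]
      = (1/6)[(8) + (-2) + (0)] = 6/6 = 1
Hence the multiplicities are chi_1: 1, chi_2: 1, chi_3: 1. Dimension check: dim(chi_3)*dim(chi_3) = 2*2 = 4 and sum (mult * dim) = 1*1 + 1*1 + 1*2 = 4.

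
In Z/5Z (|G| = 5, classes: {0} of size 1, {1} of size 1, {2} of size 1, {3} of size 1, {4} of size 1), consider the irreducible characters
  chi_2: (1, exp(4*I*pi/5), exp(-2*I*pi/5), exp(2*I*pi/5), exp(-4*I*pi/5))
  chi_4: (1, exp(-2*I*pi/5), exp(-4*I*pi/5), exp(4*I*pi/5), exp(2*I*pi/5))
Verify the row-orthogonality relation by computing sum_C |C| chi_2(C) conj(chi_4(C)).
Sum = 0; so <chi_2, chi_4> = 0 (distinct irreducibles are orthogonal).

Working: Compute term by term over conjugacy classes (|C| * chi_2(C) * conj(chi_4(C))):
  1*(1)*conj(1) + 1*(exp(4*I*pi/5))*conj(exp(-2*I*pi/5)) + 1*(exp(-2*I*pi/5))*conj(exp(-4*I*pi/5)) + 1*(exp(2*I*pi/5))*conj(exp(4*I*pi/5)) + 1*(exp(-4*I*pi/5))*conj(exp(2*I*pi/5))
  = (1) + (exp(-4*I*pi/5)) + (exp(2*I*pi/5)) + (exp(-2*I*pi/5)) + (exp(4*I*pi/5))
  = 0.
(Exp terms are combined using exp(i*s)*conj(exp(i*t)) = exp(i*(s-t)), and sums of them are collapsed using the identity that for every m > 1 the m distinct m-th roots of unity sum to 0, e.g. 1 + exp(2*I*pi/3) + exp(-2*I*pi/3) = 0.)
Dividing by |G| = 5 gives 0/5 = 0, matching the row-orthogonality relation <chi_2, chi_4> = [chi_2 = chi_4].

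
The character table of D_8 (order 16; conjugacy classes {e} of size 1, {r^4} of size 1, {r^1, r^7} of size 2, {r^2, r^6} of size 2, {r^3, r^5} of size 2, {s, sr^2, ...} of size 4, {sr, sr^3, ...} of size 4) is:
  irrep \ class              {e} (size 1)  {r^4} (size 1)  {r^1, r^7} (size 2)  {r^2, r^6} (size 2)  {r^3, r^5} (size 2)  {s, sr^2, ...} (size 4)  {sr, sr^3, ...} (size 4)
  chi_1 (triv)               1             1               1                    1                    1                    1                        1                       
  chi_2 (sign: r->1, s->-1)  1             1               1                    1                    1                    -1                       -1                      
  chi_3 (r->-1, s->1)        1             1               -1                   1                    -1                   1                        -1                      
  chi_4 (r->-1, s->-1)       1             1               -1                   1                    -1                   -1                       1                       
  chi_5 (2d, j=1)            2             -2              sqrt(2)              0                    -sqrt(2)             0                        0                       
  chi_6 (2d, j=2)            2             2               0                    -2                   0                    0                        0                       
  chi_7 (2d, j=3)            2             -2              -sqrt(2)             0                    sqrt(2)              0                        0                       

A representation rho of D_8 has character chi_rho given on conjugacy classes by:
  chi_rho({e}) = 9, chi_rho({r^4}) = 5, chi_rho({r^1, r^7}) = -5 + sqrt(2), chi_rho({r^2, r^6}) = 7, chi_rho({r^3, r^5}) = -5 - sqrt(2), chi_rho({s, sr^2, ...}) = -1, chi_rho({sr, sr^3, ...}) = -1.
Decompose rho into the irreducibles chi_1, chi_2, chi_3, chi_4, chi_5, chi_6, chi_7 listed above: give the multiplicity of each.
Multiplicities: chi_1: 0, chi_2: 1, chi_3: 3, chi_4: 3, chi_5: 1, chi_6: 0, chi_7: 0.

Why: Use <chi_rho, chi> = (1/|G|) sum_C |C| * chi_rho(C) * conj(chi(C)) with |G| = 16 for each irreducible chi in the table:
  <chi_rho, chi_1> = (1/16)[1*(9)*conj(1) + 1*(5)*conj(1) + 2*(-5 + sqrt(2))*conj(1) + 2*(7)*conj(1) + 2*(-5 - sqrt(2))*conj(1) + 4*(-1)*conj(1) + 4*(-1)*conj(1)]
      = (1/16)[(9) + (5) + (-10 + 2*sqrt(2)) + (14) + (-10 - 2*sqrt(2)) + (-4) + (-4)] = 0/16 = 0
  <chi_rho, chi_2> = (1/16)[1*(9)*conj(1) + 1*(5)*conj(1) + 2*(-5 + sqrt(2))*conj(1) + 2*(7)*conj(1) + 2*(-5 - sqrt(2))*conj(1) + 4*(-1)*conj(-1) + 4*(-1)*conj(-1)]
      = (1/16)[(9) + (5) + (-10 + 2*sqrt(2)) + (14) + (-10 - 2*sqrt(2)) + (4) + (4)] = 16/16 = 1
  <chi_rho, chi_3> = (1/16)[1*(9)*conj(1) + 1*(5)*conj(1) + 2*(-5 + sqrt(2))*conj(-1) + 2*(7)*conj(1) + 2*(-5 - sqrt(2))*conj(-1) + 4*(-1)*conj(1) + 4*(-1)*conj(-1)]
      = (1/16)[(9) + (5) + (10 - 2*sqrt(2)) + (14) + (2*sqrt(2) + 10) + (-4) + (4)] = 48/16 = 3
  <chi_rho, chi_4> = (1/16)[1*(9)*conj(1) + 1*(5)*conj(1) + 2*(-5 + sqrt(2))*conj(-1) + 2*(7)*conj(1) + 2*(-5 - sqrt(2))*conj(-1) + 4*(-1)*conj(-1) + 4*(-1)*conj(1)]
      = (1/16)[(9) + (5) + (10 - 2*sqrt(2)) + (14) + (2*sqrt(2) + 10) + (4) + (-4)] = 48/16 = 3
  <chi_rho, chi_5> = (1/16)[1*(9)*conj(2) + 1*(5)*conj(-2) + 2*(-5 + sqrt(2))*conj(sqrt(2)) + 2*(7)*conj(0) + 2*(-5 - sqrt(2))*conj(-sqrt(2)) + 4*(-1)*conj(0) + 4*(-1)*conj(0)]
      = (1/16)[(18) + (-10) + (4 - 10*sqrt(2)) + (0) + (4 + 10*sqrt(2)) + (0) + (0)] = 16/16 = 1
  <chi_rho, chi_6> = (1/16)[1*(9)*conj(2) + 1*(5)*conj(2) + 2*(-5 + sqrt(2))*conj(0) + 2*(7)*conj(-2) + 2*(-5 - sqrt(2))*conj(0) + 4*(-1)*conj(0) + 4*(-1)*conj(0)]
      = (1/16)[(18) + (10) + (0) + (-28) + (0) + (0) + (0)] = 0/16 = 0
  <chi_rho, chi_7> = (1/16)[1*(9)*conj(2) + 1*(5)*conj(-2) + 2*(-5 + sqrt(2))*conj(-sqrt(2)) + 2*(7)*conj(0) + 2*(-5 - sqrt(2))*conj(sqrt(2)) + 4*(-1)*conj(0) + 4*(-1)*conj(0)]
      = (1/16)[(18) + (-10) + (-4 + 10*sqrt(2)) + (0) + (-10*sqrt(2) - 4) + (0) + (0)] = 0/16 = 0
Dimension check: dim(rho) = sum (mult * dim) = 0*1 + 1*1 + 3*1 + 3*1 + 1*2 + 0*2 + 0*2 = 9 = chi_rho(e) = 9.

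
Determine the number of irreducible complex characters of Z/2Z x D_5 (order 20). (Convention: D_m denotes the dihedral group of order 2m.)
8

Details: The number of irreducible complex representations of a finite group equals its number of conjugacy classes. For a direct product, #classes(G x H) = #classes(G) * #classes(H). Z/2Z has 2 classes (abelian), D_5 has 4 classes, so 2 * 4 = 8, so Z/2Z x D_5 (order 20) has exactly 8 irreducible complex representations.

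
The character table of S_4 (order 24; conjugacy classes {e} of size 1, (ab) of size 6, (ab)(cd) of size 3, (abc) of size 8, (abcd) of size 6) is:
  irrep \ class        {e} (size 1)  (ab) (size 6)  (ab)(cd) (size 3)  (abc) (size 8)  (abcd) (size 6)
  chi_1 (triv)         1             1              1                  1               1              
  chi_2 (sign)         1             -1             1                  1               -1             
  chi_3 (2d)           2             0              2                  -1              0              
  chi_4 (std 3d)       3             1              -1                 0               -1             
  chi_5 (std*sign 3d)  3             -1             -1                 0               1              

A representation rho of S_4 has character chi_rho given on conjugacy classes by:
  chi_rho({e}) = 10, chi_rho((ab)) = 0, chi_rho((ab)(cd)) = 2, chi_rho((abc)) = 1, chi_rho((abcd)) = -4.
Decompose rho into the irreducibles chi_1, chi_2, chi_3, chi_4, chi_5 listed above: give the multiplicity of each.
Multiplicities: chi_1: 0, chi_2: 2, chi_3: 1, chi_4: 2, chi_5: 0.

Use <chi_rho, chi> = (1/|G|) sum_C |C| * chi_rho(C) * conj(chi(C)) with |G| = 24 for each irreducible chi in the table:
  <chi_rho, chi_1> = (1/24)[1*(10)*conj(1) + 6*(0)*conj(1) + 3*(2)*conj(1) + 8*(1)*conj(1) + 6*(-4)*conj(1)]
      = (1/24)[(10) + (0) + (6) + (8) + (-24)] = 0/24 = 0
  <chi_rho, chi_2> = (1/24)[1*(10)*conj(1) + 6*(0)*conj(-1) + 3*(2)*conj(1) + 8*(1)*conj(1) + 6*(-4)*conj(-1)]
      = (1/24)[(10) + (0) + (6) + (8) + (24)] = 48/24 = 2
  <chi_rho, chi_3> = (1/24)[1*(10)*conj(2) + 6*(0)*conj(0) + 3*(2)*conj(2) + 8*(1)*conj(-1) + 6*(-4)*conj(0)]
      = (1/24)[(20) + (0) + (12) + (-8) + (0)] = 24/24 = 1
  <chi_rho, chi_4> = (1/24)[1*(10)*conj(3) + 6*(0)*conj(1) + 3*(2)*conj(-1) + 8*(1)*conj(0) + 6*(-4)*conj(-1)]
      = (1/24)[(30) + (0) + (-6) + (0) + (24)] = 48/24 = 2
  <chi_rho, chi_5> = (1/24)[1*(10)*conj(3) + 6*(0)*conj(-1) + 3*(2)*conj(-1) + 8*(1)*conj(0) + 6*(-4)*conj(1)]
      = (1/24)[(30) + (0) + (-6) + (0) + (-24)] = 0/24 = 0
Dimension check: dim(rho) = sum (mult * dim) = 0*1 + 2*1 + 1*2 + 2*3 + 0*3 = 10 = chi_rho(e) = 10.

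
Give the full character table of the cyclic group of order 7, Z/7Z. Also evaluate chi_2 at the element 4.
Character table of Z/7Z (irreps indexed chi_0,...,chi_6 with chi_k(m) = zeta_7^(k*m), zeta_7 = exp(2*pi*i/7)):
  irrep \ class  {0} (size 1)  {1} (size 1)    {2} (size 1)    {3} (size 1)    {4} (size 1)    {5} (size 1)    {6} (size 1)  
  chi_0          1             1               1               1               1               1               1             
  chi_1          1             exp(2*I*pi/7)   exp(4*I*pi/7)   exp(6*I*pi/7)   exp(-6*I*pi/7)  exp(-4*I*pi/7)  exp(-2*I*pi/7)
  chi_2          1             exp(4*I*pi/7)   exp(-6*I*pi/7)  exp(-2*I*pi/7)  exp(2*I*pi/7)   exp(6*I*pi/7)   exp(-4*I*pi/7)
  chi_3          1             exp(6*I*pi/7)   exp(-2*I*pi/7)  exp(4*I*pi/7)   exp(-4*I*pi/7)  exp(2*I*pi/7)   exp(-6*I*pi/7)
  chi_4          1             exp(-6*I*pi/7)  exp(2*I*pi/7)   exp(-4*I*pi/7)  exp(4*I*pi/7)   exp(-2*I*pi/7)  exp(6*I*pi/7) 
  chi_5          1             exp(-4*I*pi/7)  exp(6*I*pi/7)   exp(2*I*pi/7)   exp(-2*I*pi/7)  exp(-6*I*pi/7)  exp(4*I*pi/7) 
  chi_6          1             exp(-2*I*pi/7)  exp(-4*I*pi/7)  exp(-6*I*pi/7)  exp(6*I*pi/7)   exp(4*I*pi/7)   exp(2*I*pi/7) 

Spot check: chi_2(4) = zeta_7^(2*4) = zeta_7^8 = exp(2*I*pi/7).

Why: Z/7Z is abelian, so all 7 irreducible complex representations are 1-dimensional. They are given by chi_k(m) = zeta_7^(k*m) for k = 0,...,6. Row orthogonality: sum_m chi_k(m) conj(chi_l(m)) = 7 * [k = l].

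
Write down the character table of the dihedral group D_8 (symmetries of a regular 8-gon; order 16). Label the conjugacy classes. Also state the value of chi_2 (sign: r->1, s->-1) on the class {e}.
Conjugacy classes: {e} of size 1, {r^4} of size 1, {r^1, r^7} of size 2, {r^2, r^6} of size 2, {r^3, r^5} of size 2, {s, sr^2, ...} of size 4, {sr, sr^3, ...} of size 4.
Character table:
  irrep \ class              {e} (size 1)  {r^4} (size 1)  {r^1, r^7} (size 2)  {r^2, r^6} (size 2)  {r^3, r^5} (size 2)  {s, sr^2, ...} (size 4)  {sr, sr^3, ...} (size 4)
  chi_1 (triv)               1             1               1                    1                    1                    1                        1                       
  chi_2 (sign: r->1, s->-1)  1             1               1                    1                    1                    -1                       -1                      
  chi_3 (r->-1, s->1)        1             1               -1                   1                    -1                   1                        -1                      
  chi_4 (r->-1, s->-1)       1             1               -1                   1                    -1                   -1                       1                       
  chi_5 (2d, j=1)            2             -2              sqrt(2)              0                    -sqrt(2)             0                        0                       
  chi_6 (2d, j=2)            2             2               0                    -2                   0                    0                        0                       
  chi_7 (2d, j=3)            2             -2              -sqrt(2)             0                    sqrt(2)              0                        0                       

Spot check: chi_2 (sign: r->1, s->-1) on {e} = 1.

Proof sketch: D_8 has order 2*8 = 16 with 7 conjugacy classes, hence 7 irreducibles. Sum of squared dims 1 + 1 + 1 + 1 + 4 + 4 + 4 = 16 = |G|. Linear characters come from the abelianisation; the 2-dimensional irreps have character r^k -> 2*cos(2*pi*j*k/8), reflections -> 0.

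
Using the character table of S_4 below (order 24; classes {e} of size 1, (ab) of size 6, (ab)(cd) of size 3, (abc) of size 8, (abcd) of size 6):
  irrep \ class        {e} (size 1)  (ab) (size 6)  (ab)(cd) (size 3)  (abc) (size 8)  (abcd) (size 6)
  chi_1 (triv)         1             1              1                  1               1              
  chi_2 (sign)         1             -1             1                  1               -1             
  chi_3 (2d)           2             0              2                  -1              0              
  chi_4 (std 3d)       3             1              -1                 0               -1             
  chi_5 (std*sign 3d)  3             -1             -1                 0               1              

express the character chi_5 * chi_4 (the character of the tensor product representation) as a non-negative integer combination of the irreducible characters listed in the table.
chi_5 tensor chi_4 = chi_2 + chi_3 + chi_4 + chi_5 (all other irreducibles have multiplicity 0).

Justification: The character of a tensor product is the pointwise product (chi_5 * chi_4)(C) = chi_5(C) * chi_4(C):
  {e}: (3)*(3), (ab): (-1)*(1), (ab)(cd): (-1)*(-1), (abc): (0)*(0), (abcd): (1)*(-1)
so (chi_5 * chi_4) takes values
  {e} -> 9, (ab) -> -1, (ab)(cd) -> 1, (abc) -> 0, (abcd) -> -1.
Now take the inner product of this character with each irreducible chi from the table, <chi_5*chi_4, chi> = (1/24) sum_C |C| (chi_5*chi_4)(C) conj(chi(C)):
  <chi_5*chi_4, chi_1> = (1/24)[1*(9)*conj(1) + 6*(-1)*conj(1) + 3*(1)*conj(1) + 8*(0)*conj(1) + 6*(-1)*conj(1)]
      = (1/24)[(9) + (-6) + (3) + (0) + (-6)] = 0/24 = 0
  <chi_5*chi_4, chi_2> = (1/24)[1*(9)*conj(1) + 6*(-1)*conj(-1) + 3*(1)*conj(1) + 8*(0)*conj(1) + 6*(-1)*conj(-1)]
      = (1/24)[(9) + (6) + (3) + (0) + (6)] = 24/24 = 1
  <chi_5*chi_4, chi_3> = (1/24)[1*(9)*conj(2) + 6*(-1)*conj(0) + 3*(1)*conj(2) + 8*(0)*conj(-1) + 6*(-1)*conj(0)]
      = (1/24)[(18) + (0) + (6) + (0) + (0)] = 24/24 = 1
  <chi_5*chi_4, chi_4> = (1/24)[1*(9)*conj(3) + 6*(-1)*conj(1) + 3*(1)*conj(-1) + 8*(0)*conj(0) + 6*(-1)*conj(-1)]
      = (1/24)[(27) + (-6) + (-3) + (0) + (6)] = 24/24 = 1
  <chi_5*chi_4, chi_5> = (1/24)[1*(9)*conj(3) + 6*(-1)*conj(-1) + 3*(1)*conj(-1) + 8*(0)*conj(0) + 6*(-1)*conj(1)]
      = (1/24)[(27) + (6) + (-3) + (0) + (-6)] = 24/24 = 1
Hence the multiplicities are chi_2: 1, chi_3: 1, chi_4: 1, chi_5: 1. Dimension check: dim(chi_5)*dim(chi_4) = 3*3 = 9 and sum (mult * dim) = 1*1 + 1*2 + 1*3 + 1*3 = 9.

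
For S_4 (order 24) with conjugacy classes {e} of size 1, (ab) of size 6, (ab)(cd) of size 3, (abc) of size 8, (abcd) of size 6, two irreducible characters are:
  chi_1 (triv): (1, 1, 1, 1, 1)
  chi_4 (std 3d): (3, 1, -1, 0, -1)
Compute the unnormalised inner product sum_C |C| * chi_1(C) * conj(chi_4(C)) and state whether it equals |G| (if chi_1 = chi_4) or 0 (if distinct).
Sum = 0; so <chi_1, chi_4> = 0 (distinct irreducibles are orthogonal).

Reasoning: Compute term by term over conjugacy classes (|C| * chi_1(C) * conj(chi_4(C))):
  1*(1)*conj(3) + 6*(1)*conj(1) + 3*(1)*conj(-1) + 8*(1)*conj(0) + 6*(1)*conj(-1)
  = (3) + (6) + (-3) + (0) + (-6)
  = 0.
Dividing by |G| = 24 gives 0/24 = 0, matching the row-orthogonality relation <chi_1, chi_4> = [chi_1 = chi_4].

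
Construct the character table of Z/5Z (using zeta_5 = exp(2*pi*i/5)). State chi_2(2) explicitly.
Character table of Z/5Z (irreps indexed chi_0,...,chi_4 with chi_k(m) = zeta_5^(k*m), zeta_5 = exp(2*pi*i/5)):
  irrep \ class  {0} (size 1)  {1} (size 1)    {2} (size 1)    {3} (size 1)    {4} (size 1)  
  chi_0          1             1               1               1               1             
  chi_1          1             exp(2*I*pi/5)   exp(4*I*pi/5)   exp(-4*I*pi/5)  exp(-2*I*pi/5)
  chi_2          1             exp(4*I*pi/5)   exp(-2*I*pi/5)  exp(2*I*pi/5)   exp(-4*I*pi/5)
  chi_3          1             exp(-4*I*pi/5)  exp(2*I*pi/5)   exp(-2*I*pi/5)  exp(4*I*pi/5) 
  chi_4          1             exp(-2*I*pi/5)  exp(-4*I*pi/5)  exp(4*I*pi/5)   exp(2*I*pi/5) 

Spot check: chi_2(2) = zeta_5^(2*2) = zeta_5^4 = exp(-2*I*pi/5).

Explanation: Z/5Z is abelian, so all 5 irreducible complex representations are 1-dimensional. They are given by chi_k(m) = zeta_5^(k*m) for k = 0,...,4. Row orthogonality: sum_m chi_k(m) conj(chi_l(m)) = 5 * [k = l].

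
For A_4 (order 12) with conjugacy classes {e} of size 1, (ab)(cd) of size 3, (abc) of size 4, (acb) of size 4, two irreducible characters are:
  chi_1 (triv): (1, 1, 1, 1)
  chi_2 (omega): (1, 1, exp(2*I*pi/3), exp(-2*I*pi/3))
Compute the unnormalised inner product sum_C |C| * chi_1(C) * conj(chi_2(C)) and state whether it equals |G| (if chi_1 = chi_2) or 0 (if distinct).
Sum = 0; so <chi_1, chi_2> = 0 (distinct irreducibles are orthogonal).

Justification: Compute term by term over conjugacy classes (|C| * chi_1(C) * conj(chi_2(C))):
  1*(1)*conj(1) + 3*(1)*conj(1) + 4*(1)*conj(exp(2*I*pi/3)) + 4*(1)*conj(exp(-2*I*pi/3))
  = (1) + (3) + (4*exp(-2*I*pi/3)) + (4*exp(2*I*pi/3))
  = 0.
(Exp terms are combined using exp(i*s)*conj(exp(i*t)) = exp(i*(s-t)), and sums of them are collapsed using the identity that for every m > 1 the m distinct m-th roots of unity sum to 0, e.g. 1 + exp(2*I*pi/3) + exp(-2*I*pi/3) = 0.)
Dividing by |G| = 12 gives 0/12 = 0, matching the row-orthogonality relation <chi_1, chi_2> = [chi_1 = chi_2].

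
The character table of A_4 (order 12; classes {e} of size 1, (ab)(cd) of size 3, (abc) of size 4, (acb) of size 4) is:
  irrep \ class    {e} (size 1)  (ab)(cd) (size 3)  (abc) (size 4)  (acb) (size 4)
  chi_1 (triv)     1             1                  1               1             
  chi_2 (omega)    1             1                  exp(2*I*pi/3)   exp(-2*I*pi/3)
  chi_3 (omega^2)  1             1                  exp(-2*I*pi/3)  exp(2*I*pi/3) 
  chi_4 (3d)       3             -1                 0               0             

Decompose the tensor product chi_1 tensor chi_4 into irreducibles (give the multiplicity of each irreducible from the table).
chi_1 tensor chi_4 = chi_4 (all other irreducibles have multiplicity 0).

The character of a tensor product is the pointwise product (chi_1 * chi_4)(C) = chi_1(C) * chi_4(C):
  {e}: (1)*(3), (ab)(cd): (1)*(-1), (abc): (1)*(0), (acb): (1)*(0)
so (chi_1 * chi_4) takes values
  {e} -> 3, (ab)(cd) -> -1, (abc) -> 0, (acb) -> 0.
Now take the inner product of this character with each irreducible chi from the table, <chi_1*chi_4, chi> = (1/12) sum_C |C| (chi_1*chi_4)(C) conj(chi(C)):
  <chi_1*chi_4, chi_1> = (1/12)[1*(3)*conj(1) + 3*(-1)*conj(1) + 4*(0)*conj(1) + 4*(0)*conj(1)]
      = (1/12)[(3) + (-3) + (0) + (0)] = 0/12 = 0
  <chi_1*chi_4, chi_2> = (1/12)[1*(3)*conj(1) + 3*(-1)*conj(1) + 4*(0)*conj(exp(2*I*pi/3)) + 4*(0)*conj(exp(-2*I*pi/3))]
      = (1/12)[(3) + (-3) + (0) + (0)] = 0/12 = 0
  <chi_1*chi_4, chi_3> = (1/12)[1*(3)*conj(1) + 3*(-1)*conj(1) + 4*(0)*conj(exp(-2*I*pi/3)) + 4*(0)*conj(exp(2*I*pi/3))]
      = (1/12)[(3) + (-3) + (0) + (0)] = 0/12 = 0
  <chi_1*chi_4, chi_4> = (1/12)[1*(3)*conj(3) + 3*(-1)*conj(-1) + 4*(0)*conj(0) + 4*(0)*conj(0)]
      = (1/12)[(9) + (3) + (0) + (0)] = 12/12 = 1
(Exp terms are combined using exp(i*s)*conj(exp(i*t)) = exp(i*(s-t)), and sums of them are collapsed using the identity that for every m > 1 the m distinct m-th roots of unity sum to 0, e.g. 1 + exp(2*I*pi/3) + exp(-2*I*pi/3) = 0.)
Hence the multiplicities are chi_4: 1. Dimension check: dim(chi_1)*dim(chi_4) = 1*3 = 3 and sum (mult * dim) = 1*3 = 3.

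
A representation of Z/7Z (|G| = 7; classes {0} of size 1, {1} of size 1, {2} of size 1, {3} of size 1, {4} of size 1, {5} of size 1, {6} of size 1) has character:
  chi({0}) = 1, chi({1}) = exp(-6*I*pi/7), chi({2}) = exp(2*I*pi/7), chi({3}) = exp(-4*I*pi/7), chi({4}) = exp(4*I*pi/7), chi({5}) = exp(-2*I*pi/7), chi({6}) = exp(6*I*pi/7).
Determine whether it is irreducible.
Irreducible: <chi, chi> = 1.

Why: <chi, chi> = (1/|G|) sum_C |C| * |chi(C)|^2 = (1/7)[1*|1|^2 + 1*|exp(-6*I*pi/7)|^2 + 1*|exp(2*I*pi/7)|^2 + 1*|exp(-4*I*pi/7)|^2 + 1*|exp(4*I*pi/7)|^2 + 1*|exp(-2*I*pi/7)|^2 + 1*|exp(6*I*pi/7)|^2]
  = (1/7)[(1) + (1) + (1) + (1) + (1) + (1) + (1)] = 7/7 = 1.
(Exp terms are combined using exp(i*s)*conj(exp(i*t)) = exp(i*(s-t)), and sums of them are collapsed using the identity that for every m > 1 the m distinct m-th roots of unity sum to 0, e.g. 1 + exp(2*I*pi/3) + exp(-2*I*pi/3) = 0.)
A character is irreducible iff <chi, chi> = 1, so this representation is irreducible.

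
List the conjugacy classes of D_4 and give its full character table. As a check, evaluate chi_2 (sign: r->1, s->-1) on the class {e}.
Conjugacy classes: {e} of size 1, {r^2} of size 1, {r^1, r^3} of size 2, {s, sr^2, ...} of size 2, {sr, sr^3, ...} of size 2.
Character table:
  irrep \ class              {e} (size 1)  {r^2} (size 1)  {r^1, r^3} (size 2)  {s, sr^2, ...} (size 2)  {sr, sr^3, ...} (size 2)
  chi_1 (triv)               1             1               1                    1                        1                       
  chi_2 (sign: r->1, s->-1)  1             1               1                    -1                       -1                      
  chi_3 (r->-1, s->1)        1             1               -1                   1                        -1                      
  chi_4 (r->-1, s->-1)       1             1               -1                   -1                       1                       
  chi_5 (2d, j=1)            2             -2              0                    0                        0                       

Spot check: chi_2 (sign: r->1, s->-1) on {e} = 1.

Justification: D_4 has order 2*4 = 8 with 5 conjugacy classes, hence 5 irreducibles. Sum of squared dims 1 + 1 + 1 + 1 + 4 = 8 = |G|. Linear characters come from the abelianisation; the 2-dimensional irreps have character r^k -> 2*cos(2*pi*j*k/4), reflections -> 0.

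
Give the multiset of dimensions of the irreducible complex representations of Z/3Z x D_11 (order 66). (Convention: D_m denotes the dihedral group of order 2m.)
Dimensions: 1, 1, 1, 1, 1, 1, 2, 2, 2, 2, 2, 2, 2, 2, 2, 2, 2, 2, 2, 2, 2

Details: There are 21 irreducibles (= number of conjugacy classes). Their dimensions d_i satisfy sum d_i^2 = |G| = 66: 1 + 1 + 1 + 1 + 1 + 1 + 4 + 4 + 4 + 4 + 4 + 4 + 4 + 4 + 4 + 4 + 4 + 4 + 4 + 4 + 4 = 66. (For the product with Z/3Z: each of the 3 1-dim characters of Z/3Z tensors with each irrep of D_11, giving 3 copies of each D_11-dimension.)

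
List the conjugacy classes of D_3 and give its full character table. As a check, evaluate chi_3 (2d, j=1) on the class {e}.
Conjugacy classes: {e} of size 1, {r^1, r^2} of size 2, {s, sr, ..., sr^2} of size 3.
Character table:
  irrep \ class              {e} (size 1)  {r^1, r^2} (size 2)  {s, sr, ..., sr^2} (size 3)
  chi_1 (triv)               1             1                    1                          
  chi_2 (sign: r->1, s->-1)  1             1                    -1                         
  chi_3 (2d, j=1)            2             -1                   0                          

Spot check: chi_3 (2d, j=1) on {e} = 2.

D_3 has order 2*3 = 6 with 3 conjugacy classes, hence 3 irreducibles. Sum of squared dims 1 + 1 + 4 = 6 = |G|. Linear characters come from the abelianisation; the 2-dimensional irreps have character r^k -> 2*cos(2*pi*j*k/3), reflections -> 0.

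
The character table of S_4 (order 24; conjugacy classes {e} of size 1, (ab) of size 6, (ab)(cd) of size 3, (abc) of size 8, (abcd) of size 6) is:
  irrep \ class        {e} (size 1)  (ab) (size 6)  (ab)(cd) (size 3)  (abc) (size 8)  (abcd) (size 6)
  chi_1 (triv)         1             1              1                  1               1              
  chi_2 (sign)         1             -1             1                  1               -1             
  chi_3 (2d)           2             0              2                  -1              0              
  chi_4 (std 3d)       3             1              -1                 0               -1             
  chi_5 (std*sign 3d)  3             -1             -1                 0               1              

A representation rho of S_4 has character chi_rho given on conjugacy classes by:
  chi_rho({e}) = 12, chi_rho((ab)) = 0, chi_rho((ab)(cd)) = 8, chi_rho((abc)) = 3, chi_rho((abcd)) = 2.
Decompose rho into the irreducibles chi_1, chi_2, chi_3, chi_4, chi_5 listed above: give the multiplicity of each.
Multiplicities: chi_1: 3, chi_2: 2, chi_3: 2, chi_4: 0, chi_5: 1.

Solution. Use <chi_rho, chi> = (1/|G|) sum_C |C| * chi_rho(C) * conj(chi(C)) with |G| = 24 for each irreducible chi in the table:
  <chi_rho, chi_1> = (1/24)[1*(12)*conj(1) + 6*(0)*conj(1) + 3*(8)*conj(1) + 8*(3)*conj(1) + 6*(2)*conj(1)]
      = (1/24)[(12) + (0) + (24) + (24) + (12)] = 72/24 = 3
  <chi_rho, chi_2> = (1/24)[1*(12)*conj(1) + 6*(0)*conj(-1) + 3*(8)*conj(1) + 8*(3)*conj(1) + 6*(2)*conj(-1)]
      = (1/24)[(12) + (0) + (24) + (24) + (-12)] = 48/24 = 2
  <chi_rho, chi_3> = (1/24)[1*(12)*conj(2) + 6*(0)*conj(0) + 3*(8)*conj(2) + 8*(3)*conj(-1) + 6*(2)*conj(0)]
      = (1/24)[(24) + (0) + (48) + (-24) + (0)] = 48/24 = 2
  <chi_rho, chi_4> = (1/24)[1*(12)*conj(3) + 6*(0)*conj(1) + 3*(8)*conj(-1) + 8*(3)*conj(0) + 6*(2)*conj(-1)]
      = (1/24)[(36) + (0) + (-24) + (0) + (-12)] = 0/24 = 0
  <chi_rho, chi_5> = (1/24)[1*(12)*conj(3) + 6*(0)*conj(-1) + 3*(8)*conj(-1) + 8*(3)*conj(0) + 6*(2)*conj(1)]
      = (1/24)[(36) + (0) + (-24) + (0) + (12)] = 24/24 = 1
Dimension check: dim(rho) = sum (mult * dim) = 3*1 + 2*1 + 2*2 + 0*3 + 1*3 = 12 = chi_rho(e) = 12.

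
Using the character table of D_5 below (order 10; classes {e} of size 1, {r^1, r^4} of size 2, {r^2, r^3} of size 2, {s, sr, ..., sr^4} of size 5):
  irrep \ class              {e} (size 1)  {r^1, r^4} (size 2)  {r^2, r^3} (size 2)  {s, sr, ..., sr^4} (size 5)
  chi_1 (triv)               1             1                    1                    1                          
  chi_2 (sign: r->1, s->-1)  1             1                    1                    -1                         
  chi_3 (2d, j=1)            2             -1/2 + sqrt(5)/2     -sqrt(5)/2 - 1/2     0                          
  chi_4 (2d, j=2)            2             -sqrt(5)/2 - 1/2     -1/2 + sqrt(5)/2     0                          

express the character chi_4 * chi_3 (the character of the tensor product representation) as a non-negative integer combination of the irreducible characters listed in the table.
chi_4 tensor chi_3 = chi_3 + chi_4 (all other irreducibles have multiplicity 0).

The character of a tensor product is the pointwise product (chi_4 * chi_3)(C) = chi_4(C) * chi_3(C):
  {e}: (2)*(2), {r^1, r^4}: (-sqrt(5)/2 - 1/2)*(-1/2 + sqrt(5)/2), {r^2, r^3}: (-1/2 + sqrt(5)/2)*(-sqrt(5)/2 - 1/2), {s, sr, ..., sr^4}: (0)*(0)
so (chi_4 * chi_3) takes values
  {e} -> 4, {r^1, r^4} -> -1, {r^2, r^3} -> -1, {s, sr, ..., sr^4} -> 0.
Now take the inner product of this character with each irreducible chi from the table, <chi_4*chi_3, chi> = (1/10) sum_C |C| (chi_4*chi_3)(C) conj(chi(C)):
  <chi_4*chi_3, chi_1> = (1/10)[1*(4)*conj(1) + 2*(-1)*conj(1) + 2*(-1)*conj(1) + 5*(0)*conj(1)]
      = (1/10)[(4) + (-2) + (-2) + (0)] = 0/10 = 0
  <chi_4*chi_3, chi_2> = (1/10)[1*(4)*conj(1) + 2*(-1)*conj(1) + 2*(-1)*conj(1) + 5*(0)*conj(-1)]
      = (1/10)[(4) + (-2) + (-2) + (0)] = 0/10 = 0
  <chi_4*chi_3, chi_3> = (1/10)[1*(4)*conj(2) + 2*(-1)*conj(-1/2 + sqrt(5)/2) + 2*(-1)*conj(-sqrt(5)/2 - 1/2) + 5*(0)*conj(0)]
      = (1/10)[(8) + (1 - sqrt(5)) + (1 + sqrt(5)) + (0)] = 10/10 = 1
  <chi_4*chi_3, chi_4> = (1/10)[1*(4)*conj(2) + 2*(-1)*conj(-sqrt(5)/2 - 1/2) + 2*(-1)*conj(-1/2 + sqrt(5)/2) + 5*(0)*conj(0)]
      = (1/10)[(8) + (1 + sqrt(5)) + (1 - sqrt(5)) + (0)] = 10/10 = 1
Hence the multiplicities are chi_3: 1, chi_4: 1. Dimension check: dim(chi_4)*dim(chi_3) = 2*2 = 4 and sum (mult * dim) = 1*2 + 1*2 = 4.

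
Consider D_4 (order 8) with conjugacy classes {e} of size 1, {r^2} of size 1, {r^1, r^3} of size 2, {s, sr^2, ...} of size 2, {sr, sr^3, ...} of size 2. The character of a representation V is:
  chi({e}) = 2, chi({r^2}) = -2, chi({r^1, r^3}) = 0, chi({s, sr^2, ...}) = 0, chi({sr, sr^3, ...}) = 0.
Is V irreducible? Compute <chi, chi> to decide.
Irreducible: <chi, chi> = 1.

Why: <chi, chi> = (1/|G|) sum_C |C| * |chi(C)|^2 = (1/8)[1*|2|^2 + 1*|-2|^2 + 2*|0|^2 + 2*|0|^2 + 2*|0|^2]
  = (1/8)[(4) + (4) + (0) + (0) + (0)] = 8/8 = 1.
A character is irreducible iff <chi, chi> = 1, so this representation is irreducible.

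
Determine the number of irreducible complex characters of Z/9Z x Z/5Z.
45

Justification: The number of irreducible complex representations of a finite group equals its number of conjugacy classes. Z/9Z x Z/5Z is abelian of order 45, so every element is its own conjugacy class: 45 classes, so Z/9Z x Z/5Z (order 45) has exactly 45 irreducible complex representations.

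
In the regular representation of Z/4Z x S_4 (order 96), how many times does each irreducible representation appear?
Each irreducible V_i of dimension d_i appears with multiplicity d_i, i.e. rho_reg = (direct sum over all irreducibles V_i) d_i V_i. The irreducible dimensions for Z/4Z x S_4 are 1, 1, 1, 1, 1, 1, 1, 1, 2, 2, 2, 2, 3, 3, 3, 3, 3, 3, 3, 3: 8 irreducibles of dimension 1, each with multiplicity 1; 4 irreducibles of dimension 2, each with multiplicity 2; 8 irreducibles of dimension 3, each with multiplicity 3. Total dimension 8*1*1 + 4*2*2 + 8*3*3 = 96 = |G|.

Explanation: General theorem: in the regular representation of a finite group G, each irreducible appears with multiplicity equal to its dimension. Check: dim(rho_reg) = sum d_i^2 = 1 + 1 + 1 + 1 + 1 + 1 + 1 + 1 + 4 + 4 + 4 + 4 + 9 + 9 + 9 + 9 + 9 + 9 + 9 + 9 = 96 = |G|.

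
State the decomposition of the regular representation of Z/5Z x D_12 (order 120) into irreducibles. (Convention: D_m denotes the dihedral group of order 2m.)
Each irreducible V_i of dimension d_i appears with multiplicity d_i, i.e. rho_reg = (direct sum over all irreducibles V_i) d_i V_i. The irreducible dimensions for Z/5Z x D_12 are 1, 1, 1, 1, 1, 1, 1, 1, 1, 1, 1, 1, 1, 1, 1, 1, 1, 1, 1, 1, 2, 2, 2, 2, 2, 2, 2, 2, 2, 2, 2, 2, 2, 2, 2, 2, 2, 2, 2, 2, 2, 2, 2, 2, 2: 20 irreducibles of dimension 1, each with multiplicity 1; 25 irreducibles of dimension 2, each with multiplicity 2. Total dimension 20*1*1 + 25*2*2 = 120 = |G|.

Derivation: General theorem: in the regular representation of a finite group G, each irreducible appears with multiplicity equal to its dimension. Check: dim(rho_reg) = sum d_i^2 = 1 + 1 + 1 + 1 + 1 + 1 + 1 + 1 + 1 + 1 + 1 + 1 + 1 + 1 + 1 + 1 + 1 + 1 + 1 + 1 + 4 + 4 + 4 + 4 + 4 + 4 + 4 + 4 + 4 + 4 + 4 + 4 + 4 + 4 + 4 + 4 + 4 + 4 + 4 + 4 + 4 + 4 + 4 + 4 + 4 = 120 = |G|.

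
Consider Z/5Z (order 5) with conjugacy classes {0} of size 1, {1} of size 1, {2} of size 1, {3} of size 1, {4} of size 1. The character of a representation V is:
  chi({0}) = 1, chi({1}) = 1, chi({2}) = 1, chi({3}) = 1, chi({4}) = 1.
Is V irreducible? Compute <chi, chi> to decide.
Irreducible: <chi, chi> = 1.

Justification: <chi, chi> = (1/|G|) sum_C |C| * |chi(C)|^2 = (1/5)[1*|1|^2 + 1*|1|^2 + 1*|1|^2 + 1*|1|^2 + 1*|1|^2]
  = (1/5)[(1) + (1) + (1) + (1) + (1)] = 5/5 = 1.
(Exp terms are combined using exp(i*s)*conj(exp(i*t)) = exp(i*(s-t)), and sums of them are collapsed using the identity that for every m > 1 the m distinct m-th roots of unity sum to 0, e.g. 1 + exp(2*I*pi/3) + exp(-2*I*pi/3) = 0.)
A character is irreducible iff <chi, chi> = 1, so this representation is irreducible.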